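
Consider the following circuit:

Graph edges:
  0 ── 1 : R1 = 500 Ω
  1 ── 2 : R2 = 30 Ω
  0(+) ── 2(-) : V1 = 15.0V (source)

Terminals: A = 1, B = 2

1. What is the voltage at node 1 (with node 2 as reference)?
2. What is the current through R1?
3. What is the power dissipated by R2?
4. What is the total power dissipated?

Nodal analysis, taking node 2 as the 0 V reference.
Source V1 fixes V_0 = 15 V.
KCL at each unknown node (sum of currents leaving = 0; resistances in Ω):
  Node 1: (V_1 - 15)/500 + (V_1 - 0)/30 = 0
Collecting terms: 0.03533 × V_1 = 0.03  =>  V_1 = 0.8491 V
Part 1:
  Read off the nodal solution: V_1 = 0.8491 V
Part 2:
  I_R1 = (V_0 - V_1)/R1 = (15 - 0.8491)/500 = 0.0283 A
  Magnitude: I_R1 = 0.0283 A
Part 3:
  I_R2 = (V_1 - V_2)/R2 = (0.8491 - 0)/30 = 0.0283 A
  P_R2 = I_R2² × R2 = (0.0283)² × 30 = 0.02403 W
Part 4:
  Power in each resistor, P = (ΔV)²/R:
    P_R1 = (15 - 0.8491)²/500 = 0.4005 W
    P_R2 = (0.8491 - 0)²/30 = 0.02403 W
  P_total = P_R1 + P_R2 = 0.4245 W

Final answers:
1. V_1 = 0.8491 V
2. I_R1 = 0.0283 A
3. P_R2 = 0.02403 W
4. P_total = 0.4245 W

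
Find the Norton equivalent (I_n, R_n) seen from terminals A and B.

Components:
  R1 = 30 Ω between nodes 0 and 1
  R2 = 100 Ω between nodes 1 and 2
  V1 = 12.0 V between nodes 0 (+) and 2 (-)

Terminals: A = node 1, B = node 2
Find the Thévenin equivalent first; then I_n = V_th/R_th and R_n = R_th.
Step 1 — V_th is the open-circuit voltage V_A - V_B (nothing connected across the terminals).
Nodal analysis, taking node 2 as the 0 V reference.
Source V1 fixes V_0 = 12 V.
KCL at each unknown node (sum of currents leaving = 0; resistances in Ω):
  Node 1: (V_1 - 12)/30 + (V_1 - 0)/100 = 0
Collecting terms: 0.04333 × V_1 = 0.4  =>  V_1 = 9.231 V
V_th = V_1 - V_2 = 9.231 - 0 = 9.231 V
Step 2 — R_th: zero the source — replace V1 by a short circuit (node 2 merges into node 0) — and find the resistance seen between A (node 1) and B (node 0).
Reduce the network between node 1 (A) and node 0 (B) by series/parallel combination:
  Rp1 = R1 ‖ R2 (parallel, both between nodes 0 and 1) = 1/(1/30 + 1/100) = 23.08 Ω
R_th = 23.08 Ω
I_n = V_th/R_th = 9.231/23.08 = 0.4 A, and R_n = R_th = 23.08 Ω

Final answer: I_n = 0.4 A, R_n = 23.08 Ω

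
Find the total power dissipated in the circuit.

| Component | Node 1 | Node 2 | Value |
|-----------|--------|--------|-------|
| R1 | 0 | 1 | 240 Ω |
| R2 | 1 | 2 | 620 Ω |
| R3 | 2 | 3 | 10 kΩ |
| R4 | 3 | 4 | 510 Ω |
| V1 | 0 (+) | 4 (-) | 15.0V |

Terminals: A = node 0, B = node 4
Nodal analysis, taking node 4 as the 0 V reference.
Source V1 fixes V_0 = 15 V.
KCL at each unknown node (sum of currents leaving = 0; resistances in Ω):
  Node 1: (V_1 - 15)/240 + (V_1 - V_2)/620 = 0
  Node 2: (V_2 - V_1)/620 + (V_2 - V_3)/10000 = 0
  Node 3: (V_3 - V_2)/10000 + (V_3 - 0)/510 = 0
Collecting terms (coefficients in siemens):
  0.00578·V_1 - 0.001613·V_2 = 0.0625
  0.001713·V_2 - 0.001613·V_1 - 0.0001·V_3 = 0
  0.002061·V_3 - 0.0001·V_2 = 0
Solving these 3 simultaneous equations (Gaussian elimination) gives:
  V_1 = 14.68 V, V_2 = 13.87 V, V_3 = 0.6728 V
Power in each resistor, P = (ΔV)²/R:
  P_R1 = (15 - 14.68)²/240 = 0.0004177 W
  P_R2 = (14.68 - 13.87)²/620 = 0.001079 W
  P_R3 = (13.87 - 0.6728)²/10000 = 0.0174 W
  P_R4 = (0.6728 - 0)²/510 = 0.0008876 W
P_total = P_R1 + P_R2 + P_R3 + P_R4 = 0.01979 W

Final answer: 0.01979 W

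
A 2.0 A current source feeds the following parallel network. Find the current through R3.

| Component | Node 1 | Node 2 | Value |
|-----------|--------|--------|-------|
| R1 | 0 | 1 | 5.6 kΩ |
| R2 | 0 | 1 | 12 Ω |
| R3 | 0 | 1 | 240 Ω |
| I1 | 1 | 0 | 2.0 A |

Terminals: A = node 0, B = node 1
All resistors sit directly between nodes 0 and 1, so they are in parallel and share one voltage V; the full source current 2 A splits among them.
1/R_par = 1/5600 + 1/12 + 1/240 = 0.08768 S  =>  R_par = 11.41 Ω
V = I × R_par = 2 × 11.41 = 22.81 V
I_R3 = V/R3 = 22.81/240 = 0.09504 A

Final answer: 0.09504 A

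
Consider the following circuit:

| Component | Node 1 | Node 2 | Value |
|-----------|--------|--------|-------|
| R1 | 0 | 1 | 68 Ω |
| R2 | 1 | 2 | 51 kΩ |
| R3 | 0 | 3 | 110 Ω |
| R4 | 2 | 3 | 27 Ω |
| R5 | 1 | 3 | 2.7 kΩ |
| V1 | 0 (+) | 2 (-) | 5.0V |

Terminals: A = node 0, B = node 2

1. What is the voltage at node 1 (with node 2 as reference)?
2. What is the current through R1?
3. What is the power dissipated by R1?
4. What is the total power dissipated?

Nodal analysis, taking node 2 as the 0 V reference.
Source V1 fixes V_0 = 5 V.
KCL at each unknown node (sum of currents leaving = 0; resistances in Ω):
  Node 1: (V_1 - 5)/68 + (V_1 - 0)/51000 + (V_1 - V_3)/2700 = 0
  Node 3: (V_3 - 5)/110 + (V_3 - 0)/27 + (V_3 - V_1)/2700 = 0
Collecting terms (coefficients in siemens):
  0.0151·V_1 - 0.0003704·V_3 = 0.07353
  0.0465·V_3 - 0.0003704·V_1 = 0.04545
Determinant D = (0.0151)(0.0465) - (-0.0003704)(-0.0003704) = 0.0007018
V_1 = [(0.07353)(0.0465) - (-0.0003704)(0.04545)]/D = 4.896 V
V_3 = [(0.0151)(0.04545) - (0.07353)(-0.0003704)]/D = 1.017 V
Part 1:
  Read off the nodal solution: V_1 = 4.896 V
Part 2:
  I_R1 = (V_0 - V_1)/R1 = (5 - 4.896)/68 = 0.001533 A
  Magnitude: I_R1 = 0.001533 A
Part 3:
  I_R1 = (V_0 - V_1)/R1 = (5 - 4.896)/68 = 0.001533 A
  P_R1 = I_R1² × R1 = (0.001533)² × 68 = 0.0001598 W
Part 4:
  Power in each resistor, P = (ΔV)²/R:
    P_R1 = (5 - 4.896)²/68 = 0.0001598 W
    P_R2 = (4.896 - 0)²/51000 = 0.00047 W
    P_R3 = (5 - 1.017)²/110 = 0.1443 W
    P_R4 = (0 - 1.017)²/27 = 0.03827 W
    P_R5 = (4.896 - 1.017)²/2700 = 0.005573 W
  P_total = P_R1 + P_R2 + P_R3 + P_R4 + P_R5 = 0.1887 W

Final answers:
1. V_1 = 4.896 V
2. I_R1 = 0.001533 A
3. P_R1 = 0.0001598 W
4. P_total = 0.1887 W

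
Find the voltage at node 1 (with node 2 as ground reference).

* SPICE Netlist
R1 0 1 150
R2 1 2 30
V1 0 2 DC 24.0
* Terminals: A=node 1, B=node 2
Nodal analysis, taking node 2 as the 0 V reference.
Source V1 fixes V_0 = 24 V.
KCL at each unknown node (sum of currents leaving = 0; resistances in Ω):
  Node 1: (V_1 - 24)/150 + (V_1 - 0)/30 = 0
Collecting terms: 0.04 × V_1 = 0.16  =>  V_1 = 4 V
The requested potential is V_1 = 4 V.

Final answer: V_1 = 4 V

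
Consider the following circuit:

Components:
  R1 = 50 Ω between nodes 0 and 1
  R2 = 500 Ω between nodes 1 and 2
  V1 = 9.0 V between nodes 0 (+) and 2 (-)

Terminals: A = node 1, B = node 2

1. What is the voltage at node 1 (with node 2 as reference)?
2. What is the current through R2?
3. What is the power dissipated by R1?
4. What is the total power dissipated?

Nodal analysis, taking node 2 as the 0 V reference.
Source V1 fixes V_0 = 9 V.
KCL at each unknown node (sum of currents leaving = 0; resistances in Ω):
  Node 1: (V_1 - 9)/50 + (V_1 - 0)/500 = 0
Collecting terms: 0.022 × V_1 = 0.18  =>  V_1 = 8.182 V
Part 1:
  Read off the nodal solution: V_1 = 8.182 V
Part 2:
  I_R2 = (V_1 - V_2)/R2 = (8.182 - 0)/500 = 0.01636 A
  Magnitude: I_R2 = 0.01636 A
Part 3:
  I_R1 = (V_0 - V_1)/R1 = (9 - 8.182)/50 = 0.01636 A
  P_R1 = I_R1² × R1 = (0.01636)² × 50 = 0.01339 W
Part 4:
  Power in each resistor, P = (ΔV)²/R:
    P_R1 = (9 - 8.182)²/50 = 0.01339 W
    P_R2 = (8.182 - 0)²/500 = 0.1339 W
  P_total = P_R1 + P_R2 = 0.1473 W

Final answers:
1. V_1 = 8.182 V
2. I_R2 = 0.01636 A
3. P_R1 = 0.01339 W
4. P_total = 0.1473 W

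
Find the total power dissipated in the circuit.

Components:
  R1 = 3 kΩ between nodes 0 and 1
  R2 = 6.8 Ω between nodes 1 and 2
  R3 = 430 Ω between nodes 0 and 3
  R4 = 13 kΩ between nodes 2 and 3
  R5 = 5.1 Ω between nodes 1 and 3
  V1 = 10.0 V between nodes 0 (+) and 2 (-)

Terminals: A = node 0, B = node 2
Nodal analysis, taking node 2 as the 0 V reference.
Source V1 fixes V_0 = 10 V.
KCL at each unknown node (sum of currents leaving = 0; resistances in Ω):
  Node 1: (V_1 - 10)/3000 + (V_1 - 0)/6.8 + (V_1 - V_3)/5.1 = 0
  Node 3: (V_3 - 10)/430 + (V_3 - 0)/13000 + (V_3 - V_1)/5.1 = 0
Collecting terms (coefficients in siemens):
  0.3435·V_1 - 0.1961·V_3 = 0.003333
  0.1985·V_3 - 0.1961·V_1 = 0.02326
Determinant D = (0.3435)(0.1985) - (-0.1961)(-0.1961) = 0.02973
V_1 = [(0.003333)(0.1985) - (-0.1961)(0.02326)]/D = 0.1757 V
V_3 = [(0.3435)(0.02326) - (0.003333)(-0.1961)]/D = 0.2907 V
Power in each resistor, P = (ΔV)²/R:
  P_R1 = (10 - 0.1757)²/3000 = 0.03217 W
  P_R2 = (0.1757 - 0)²/6.8 = 0.004538 W
  P_R3 = (10 - 0.2907)²/430 = 0.2192 W
  P_R4 = (0 - 0.2907)²/13000 = 0.000006501 W
  P_R5 = (0.1757 - 0.2907)²/5.1 = 0.002595 W
P_total = P_R1 + P_R2 + P_R3 + P_R4 + P_R5 = 0.2585 W

Final answer: 0.2585 W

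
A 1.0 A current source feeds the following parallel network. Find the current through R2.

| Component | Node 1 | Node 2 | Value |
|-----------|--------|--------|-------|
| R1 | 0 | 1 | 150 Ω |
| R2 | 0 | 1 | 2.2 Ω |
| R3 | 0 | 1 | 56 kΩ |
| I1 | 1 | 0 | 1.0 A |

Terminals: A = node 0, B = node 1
All resistors sit directly between nodes 0 and 1, so they are in parallel and share one voltage V; the full source current 1 A splits among them.
1/R_par = 1/150 + 1/2.2 + 1/56000 = 0.4612 S  =>  R_par = 2.168 Ω
V = I × R_par = 1 × 2.168 = 2.168 V
I_R2 = V/R2 = 2.168/2.2 = 0.9855 A

Final answer: 0.9855 A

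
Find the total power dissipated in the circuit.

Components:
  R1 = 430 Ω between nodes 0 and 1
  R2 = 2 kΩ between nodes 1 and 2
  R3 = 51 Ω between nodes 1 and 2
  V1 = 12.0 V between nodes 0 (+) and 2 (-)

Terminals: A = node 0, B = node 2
Nodal analysis, taking node 2 as the 0 V reference.
Source V1 fixes V_0 = 12 V.
KCL at each unknown node (sum of currents leaving = 0; resistances in Ω):
  Node 1: (V_1 - 12)/430 + (V_1 - 0)/2000 + (V_1 - 0)/51 = 0
Collecting terms: 0.02243 × V_1 = 0.02791  =>  V_1 = 1.244 V
Power in each resistor, P = (ΔV)²/R:
  P_R1 = (12 - 1.244)²/430 = 0.2691 W
  P_R2 = (1.244 - 0)²/2000 = 0.0007738 W
  P_R3 = (1.244 - 0)²/51 = 0.03034 W
P_total = P_R1 + P_R2 + P_R3 = 0.3002 W

Final answer: 0.3002 W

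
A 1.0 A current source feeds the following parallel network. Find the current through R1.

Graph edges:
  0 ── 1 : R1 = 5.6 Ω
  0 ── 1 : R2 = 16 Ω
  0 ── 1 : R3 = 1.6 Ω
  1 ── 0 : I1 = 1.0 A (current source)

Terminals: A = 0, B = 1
All resistors sit directly between nodes 0 and 1, so they are in parallel and share one voltage V; the full source current 1 A splits among them.
1/R_par = 1/5.6 + 1/16 + 1/1.6 = 0.8661 S  =>  R_par = 1.155 Ω
V = I × R_par = 1 × 1.155 = 1.155 V
I_R1 = V/R1 = 1.155/5.6 = 0.2062 A

Final answer: 0.2062 A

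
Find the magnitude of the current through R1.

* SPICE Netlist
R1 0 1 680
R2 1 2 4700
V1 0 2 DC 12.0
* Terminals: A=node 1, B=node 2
Nodal analysis, taking node 2 as the 0 V reference.
Source V1 fixes V_0 = 12 V.
KCL at each unknown node (sum of currents leaving = 0; resistances in Ω):
  Node 1: (V_1 - 12)/680 + (V_1 - 0)/4700 = 0
Collecting terms: 0.001683 × V_1 = 0.01765  =>  V_1 = 10.48 V
I_R1 = (V_0 - V_1)/R1 = (12 - 10.48)/680 = 0.00223 A
|I_R1| = 0.00223 A

Final answer: |I_R1| = 0.00223 A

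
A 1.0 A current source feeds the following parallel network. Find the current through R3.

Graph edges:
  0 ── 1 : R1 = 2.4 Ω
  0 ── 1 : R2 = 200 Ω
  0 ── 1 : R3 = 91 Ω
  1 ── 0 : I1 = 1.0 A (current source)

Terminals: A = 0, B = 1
All resistors sit directly between nodes 0 and 1, so they are in parallel and share one voltage V; the full source current 1 A splits among them.
1/R_par = 1/2.4 + 1/200 + 1/91 = 0.4327 S  =>  R_par = 2.311 Ω
V = I × R_par = 1 × 2.311 = 2.311 V
I_R3 = V/R3 = 2.311/91 = 0.0254 A

Final answer: 0.0254 A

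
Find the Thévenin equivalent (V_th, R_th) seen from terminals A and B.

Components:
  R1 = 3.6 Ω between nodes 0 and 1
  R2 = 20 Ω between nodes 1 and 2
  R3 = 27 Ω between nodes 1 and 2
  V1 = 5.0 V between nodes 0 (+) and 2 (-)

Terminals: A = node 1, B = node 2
Step 1 — V_th is the open-circuit voltage V_A - V_B (nothing connected across the terminals).
Nodal analysis, taking node 2 as the 0 V reference.
Source V1 fixes V_0 = 5 V.
KCL at each unknown node (sum of currents leaving = 0; resistances in Ω):
  Node 1: (V_1 - 5)/3.6 + (V_1 - 0)/20 + (V_1 - 0)/27 = 0
Collecting terms: 0.3648 × V_1 = 1.389  =>  V_1 = 3.807 V
V_th = V_1 - V_2 = 3.807 - 0 = 3.807 V
Step 2 — R_th: zero the source — replace V1 by a short circuit (node 2 merges into node 0) — and find the resistance seen between A (node 1) and B (node 0).
Reduce the network between node 1 (A) and node 0 (B) by series/parallel combination:
  Rp1 = R1 ‖ R2 ‖ R3 (parallel, all between nodes 0 and 1) = 1/(1/3.6 + 1/20 + 1/27) = 2.741 Ω
R_th = 2.741 Ω

Final answer: V_th = 3.807 V, R_th = 2.741 Ω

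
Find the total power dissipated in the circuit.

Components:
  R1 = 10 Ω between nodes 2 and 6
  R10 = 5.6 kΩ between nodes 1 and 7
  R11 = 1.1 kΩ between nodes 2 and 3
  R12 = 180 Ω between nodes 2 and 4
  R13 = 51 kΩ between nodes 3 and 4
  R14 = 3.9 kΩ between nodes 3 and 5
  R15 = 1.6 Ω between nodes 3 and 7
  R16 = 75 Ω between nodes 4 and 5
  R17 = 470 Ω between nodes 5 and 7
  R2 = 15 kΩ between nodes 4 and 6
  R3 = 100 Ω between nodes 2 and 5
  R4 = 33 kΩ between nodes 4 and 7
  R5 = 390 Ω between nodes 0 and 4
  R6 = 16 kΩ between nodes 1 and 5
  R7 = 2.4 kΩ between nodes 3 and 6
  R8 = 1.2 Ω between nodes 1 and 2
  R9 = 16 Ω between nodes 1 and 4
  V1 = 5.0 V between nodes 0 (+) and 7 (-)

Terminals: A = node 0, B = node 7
Nodal analysis, taking node 7 as the 0 V reference.
Source V1 fixes V_0 = 5 V.
KCL at each unknown node (sum of currents leaving = 0; resistances in Ω):
  Node 1: (V_1 - V_5)/16000 + (V_1 - V_2)/1.2 + (V_1 - V_4)/16 + (V_1 - 0)/5600 = 0
  Node 2: (V_2 - V_6)/10 + (V_2 - V_5)/100 + (V_2 - V_1)/1.2 + (V_2 - V_3)/1100 + (V_2 - V_4)/180 = 0
  Node 3: (V_3 - V_6)/2400 + (V_3 - V_2)/1100 + (V_3 - V_4)/51000 + (V_3 - V_5)/3900 + (V_3 - 0)/1.6 = 0
  Node 4: (V_4 - V_6)/15000 + (V_4 - 0)/33000 + (V_4 - 5)/390 + (V_4 - V_1)/16 + (V_4 - V_2)/180 + (V_4 - V_3)/51000 + (V_4 - V_5)/75 = 0
  Node 5: (V_5 - V_2)/100 + (V_5 - V_1)/16000 + (V_5 - V_3)/3900 + (V_5 - V_4)/75 + (V_5 - 0)/470 = 0
  Node 6: (V_6 - V_2)/10 + (V_6 - V_4)/15000 + (V_6 - V_3)/2400 = 0
Collecting terms (coefficients in siemens):
  0.8961·V_1 - 0.8333·V_2 - 0.0625·V_4 - 0.0000625·V_5 = 0
  0.9498·V_2 - 0.8333·V_1 - 0.0009091·V_3 - 0.005556·V_4 - 0.01·V_5 - 0.1·V_6 = 0
  0.6266·V_3 - 0.0009091·V_2 - 0.00001961·V_4 - 0.0002564·V_5 - 0.0004167·V_6 = 0
  0.08407·V_4 - 0.0625·V_1 - 0.005556·V_2 - 0.00001961·V_3 - 0.01333·V_5 - 0.00006667·V_6 = 0.01282
  0.02578·V_5 - 0.0000625·V_1 - 0.01·V_2 - 0.0002564·V_3 - 0.01333·V_4 = 0
  0.1005·V_6 - 0.1·V_2 - 0.0004167·V_3 - 0.00006667·V_4 = 0
Solving these 6 simultaneous equations (Gaussian elimination) gives:
  V_1 = 2.004 V, V_2 = 2 V, V_3 = 0.005048 V, V_4 = 2.07 V
  V_5 = 1.851 V, V_6 = 1.991 V
Power in each resistor, P = (ΔV)²/R:
  P_R1 = (2 - 1.991)²/10 = 0.000006764 W
  P_R2 = (2.07 - 1.991)²/15000 = 0.0000004088 W
  P_R3 = (2 - 1.851)²/100 = 0.0002209 W
  P_R4 = (2.07 - 0)²/33000 = 0.0001298 W
  P_R5 = (5 - 2.07)²/390 = 0.02202 W
  P_R6 = (2.004 - 1.851)²/16000 = 0.000001465 W
  P_R7 = (0.005048 - 1.991)²/2400 = 0.001644 W
  P_R8 = (2.004 - 2)²/1.2 = 0.00001672 W
  P_R9 = (2.004 - 2.07)²/16 = 0.000269 W
  P_R10 = (2.004 - 0)²/5600 = 0.0007172 W
  P_R11 = (2 - 0.005048)²/1100 = 0.003617 W
  P_R12 = (2 - 2.07)²/180 = 0.00002728 W
  P_R13 = (0.005048 - 2.07)²/51000 = 0.00008358 W
  P_R14 = (0.005048 - 1.851)²/3900 = 0.0008737 W
  P_R15 = (0.005048 - 0)²/1.6 = 0.00001592 W
  P_R16 = (2.07 - 1.851)²/75 = 0.0006377 W
  P_R17 = (1.851 - 0)²/470 = 0.00729 W
P_total = P_R1 + P_R2 + P_R3 + P_R4 + P_R5 + P_R6 + P_R7 + P_R8 + P_R9 + P_R10 + P_R11 + P_R12 + P_R13 + P_R14 + P_R15 + P_R16 + P_R17 = 0.03757 W

Final answer: 0.03757 W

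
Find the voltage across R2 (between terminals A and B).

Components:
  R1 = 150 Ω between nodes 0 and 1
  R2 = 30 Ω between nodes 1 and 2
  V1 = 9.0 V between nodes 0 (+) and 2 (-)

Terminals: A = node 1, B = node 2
R1 and R2 are in series across V1 (node 0 → node 1 → node 2), and the output A–B is taken across R2, so this is a voltage divider.
Series current: I = V1/(R1 + R2) = 9/(150 + 30) = 9/180 = 0.05 A
V_R2 = I × R2 = V1 × R2/(R1 + R2) = 9 × 30/180 = 1.5 V

Final answer: 1.5 V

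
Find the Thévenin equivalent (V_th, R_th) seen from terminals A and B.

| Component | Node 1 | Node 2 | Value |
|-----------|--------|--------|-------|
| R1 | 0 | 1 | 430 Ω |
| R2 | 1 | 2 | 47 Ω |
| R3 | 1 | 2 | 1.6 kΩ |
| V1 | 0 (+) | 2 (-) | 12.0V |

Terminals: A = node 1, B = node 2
Step 1 — V_th is the open-circuit voltage V_A - V_B (nothing connected across the terminals).
Nodal analysis, taking node 2 as the 0 V reference.
Source V1 fixes V_0 = 12 V.
KCL at each unknown node (sum of currents leaving = 0; resistances in Ω):
  Node 1: (V_1 - 12)/430 + (V_1 - 0)/47 + (V_1 - 0)/1600 = 0
Collecting terms: 0.02423 × V_1 = 0.02791  =>  V_1 = 1.152 V
V_th = V_1 - V_2 = 1.152 - 0 = 1.152 V
Step 2 — R_th: zero the source — replace V1 by a short circuit (node 2 merges into node 0) — and find the resistance seen between A (node 1) and B (node 0).
Reduce the network between node 1 (A) and node 0 (B) by series/parallel combination:
  Rp1 = R1 ‖ R2 ‖ R3 (parallel, all between nodes 0 and 1) = 1/(1/430 + 1/47 + 1/1600) = 41.28 Ω
R_th = 41.28 Ω

Final answer: V_th = 1.152 V, R_th = 41.28 Ω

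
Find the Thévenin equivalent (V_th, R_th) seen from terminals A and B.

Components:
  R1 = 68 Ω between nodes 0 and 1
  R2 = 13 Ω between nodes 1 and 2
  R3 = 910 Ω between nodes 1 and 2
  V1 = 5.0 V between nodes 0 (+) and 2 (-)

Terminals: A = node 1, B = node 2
Step 1 — V_th is the open-circuit voltage V_A - V_B (nothing connected across the terminals).
Nodal analysis, taking node 2 as the 0 V reference.
Source V1 fixes V_0 = 5 V.
KCL at each unknown node (sum of currents leaving = 0; resistances in Ω):
  Node 1: (V_1 - 5)/68 + (V_1 - 0)/13 + (V_1 - 0)/910 = 0
Collecting terms: 0.09273 × V_1 = 0.07353  =>  V_1 = 0.793 V
V_th = V_1 - V_2 = 0.793 - 0 = 0.793 V
Step 2 — R_th: zero the source — replace V1 by a short circuit (node 2 merges into node 0) — and find the resistance seen between A (node 1) and B (node 0).
Reduce the network between node 1 (A) and node 0 (B) by series/parallel combination:
  Rp1 = R1 ‖ R2 ‖ R3 (parallel, all between nodes 0 and 1) = 1/(1/68 + 1/13 + 1/910) = 10.78 Ω
R_th = 10.78 Ω

Final answer: V_th = 0.793 V, R_th = 10.78 Ω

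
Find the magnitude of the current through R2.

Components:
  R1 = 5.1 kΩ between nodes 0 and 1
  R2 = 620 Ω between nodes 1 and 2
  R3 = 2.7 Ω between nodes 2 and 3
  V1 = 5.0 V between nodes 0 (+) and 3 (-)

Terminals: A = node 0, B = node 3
Nodal analysis, taking node 3 as the 0 V reference.
Source V1 fixes V_0 = 5 V.
KCL at each unknown node (sum of currents leaving = 0; resistances in Ω):
  Node 1: (V_1 - 5)/5100 + (V_1 - V_2)/620 = 0
  Node 2: (V_2 - V_1)/620 + (V_2 - 0)/2.7 = 0
Collecting terms (coefficients in siemens):
  0.001809·V_1 - 0.001613·V_2 = 0.0009804
  0.372·V_2 - 0.001613·V_1 = 0
Determinant D = (0.001809)(0.372) - (-0.001613)(-0.001613) = 0.0006703
V_1 = [(0.0009804)(0.372) - (-0.001613)(0)]/D = 0.5441 V
V_2 = [(0.001809)(0) - (0.0009804)(-0.001613)]/D = 0.002359 V
I_R2 = (V_1 - V_2)/R2 = (0.5441 - 0.002359)/620 = 0.0008737 A
|I_R2| = 0.0008737 A

Final answer: |I_R2| = 0.0008737 A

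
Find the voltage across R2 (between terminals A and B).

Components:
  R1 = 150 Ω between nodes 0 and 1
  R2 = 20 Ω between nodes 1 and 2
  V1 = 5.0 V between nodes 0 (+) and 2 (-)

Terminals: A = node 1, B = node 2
R1 and R2 are in series across V1 (node 0 → node 1 → node 2), and the output A–B is taken across R2, so this is a voltage divider.
Series current: I = V1/(R1 + R2) = 5/(150 + 20) = 5/170 = 0.02941 A
V_R2 = I × R2 = V1 × R2/(R1 + R2) = 5 × 20/170 = 0.5882 V

Final answer: 0.5882 V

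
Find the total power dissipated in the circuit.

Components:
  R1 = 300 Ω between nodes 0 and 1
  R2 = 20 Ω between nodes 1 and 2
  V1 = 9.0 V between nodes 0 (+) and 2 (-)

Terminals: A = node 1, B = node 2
Nodal analysis, taking node 2 as the 0 V reference.
Source V1 fixes V_0 = 9 V.
KCL at each unknown node (sum of currents leaving = 0; resistances in Ω):
  Node 1: (V_1 - 9)/300 + (V_1 - 0)/20 = 0
Collecting terms: 0.05333 × V_1 = 0.03  =>  V_1 = 0.5625 V
Power in each resistor, P = (ΔV)²/R:
  P_R1 = (9 - 0.5625)²/300 = 0.2373 W
  P_R2 = (0.5625 - 0)²/20 = 0.01582 W
P_total = P_R1 + P_R2 = 0.2531 W

Final answer: 0.2531 W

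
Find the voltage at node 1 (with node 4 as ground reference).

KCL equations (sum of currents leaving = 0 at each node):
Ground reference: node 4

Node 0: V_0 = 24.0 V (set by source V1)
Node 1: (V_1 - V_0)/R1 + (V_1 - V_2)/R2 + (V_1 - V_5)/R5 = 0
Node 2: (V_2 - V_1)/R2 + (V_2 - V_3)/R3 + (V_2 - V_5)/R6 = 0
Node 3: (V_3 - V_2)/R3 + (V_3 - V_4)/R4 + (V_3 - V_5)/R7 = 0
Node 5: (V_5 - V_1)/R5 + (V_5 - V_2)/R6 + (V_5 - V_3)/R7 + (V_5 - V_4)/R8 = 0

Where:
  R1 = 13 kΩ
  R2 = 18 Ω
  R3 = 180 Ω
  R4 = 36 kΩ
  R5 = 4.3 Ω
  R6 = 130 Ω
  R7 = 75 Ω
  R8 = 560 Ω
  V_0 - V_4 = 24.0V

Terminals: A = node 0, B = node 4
Nodal analysis, taking node 4 as the 0 V reference.
Source V1 fixes V_0 = 24 V.
KCL at each unknown node (sum of currents leaving = 0; resistances in Ω):
  Node 1: (V_1 - 24)/13000 + (V_1 - V_2)/18 + (V_1 - V_5)/4.3 = 0
  Node 2: (V_2 - V_1)/18 + (V_2 - V_3)/180 + (V_2 - V_5)/130 = 0
  Node 3: (V_3 - V_2)/180 + (V_3 - 0)/36000 + (V_3 - V_5)/75 = 0
  Node 5: (V_5 - V_1)/4.3 + (V_5 - V_2)/130 + (V_5 - V_3)/75 + (V_5 - 0)/560 = 0
Collecting terms (coefficients in siemens):
  0.2882·V_1 - 0.05556·V_2 - 0.2326·V_5 = 0.001846
  0.0688·V_2 - 0.05556·V_1 - 0.005556·V_3 - 0.007692·V_5 = 0
  0.01892·V_3 - 0.005556·V_2 - 0.01333·V_5 = 0
  0.2554·V_5 - 0.2326·V_1 - 0.007692·V_2 - 0.01333·V_3 = 0
Solving these 4 simultaneous equations (Gaussian elimination) gives:
  V_1 = 0.9836 V, V_2 = 0.9822 V, V_3 = 0.9766 V, V_5 = 0.9763 V
The requested potential is V_1 = 0.9836 V.

Final answer: V_1 = 0.9836 V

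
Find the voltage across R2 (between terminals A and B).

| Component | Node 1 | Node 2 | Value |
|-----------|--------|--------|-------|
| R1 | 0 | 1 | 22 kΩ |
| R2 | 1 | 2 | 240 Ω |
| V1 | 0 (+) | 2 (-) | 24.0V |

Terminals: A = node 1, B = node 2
R1 and R2 are in series across V1 (node 0 → node 1 → node 2), and the output A–B is taken across R2, so this is a voltage divider.
Series current: I = V1/(R1 + R2) = 24/(22000 + 240) = 24/22240 = 0.001079 A
V_R2 = I × R2 = V1 × R2/(R1 + R2) = 24 × 240/22240 = 0.259 V

Final answer: 0.259 V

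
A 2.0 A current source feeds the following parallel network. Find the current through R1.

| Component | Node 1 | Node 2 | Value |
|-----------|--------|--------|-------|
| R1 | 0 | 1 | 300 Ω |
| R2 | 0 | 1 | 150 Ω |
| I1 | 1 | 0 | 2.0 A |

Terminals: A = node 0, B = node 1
All resistors sit directly between nodes 0 and 1, so they are in parallel and share one voltage V; the full source current 2 A splits among them.
1/R_par = 1/300 + 1/150 = 0.01 S  =>  R_par = 100 Ω
V = I × R_par = 2 × 100 = 200 V
I_R1 = V/R1 = 200/300 = 0.6667 A

Final answer: 0.6667 A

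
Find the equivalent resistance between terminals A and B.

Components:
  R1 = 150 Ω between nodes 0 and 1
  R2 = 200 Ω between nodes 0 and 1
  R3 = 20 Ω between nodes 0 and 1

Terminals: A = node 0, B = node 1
Reduce the network between node 0 (A) and node 1 (B) by series/parallel combination:
  Rp1 = R1 ‖ R2 ‖ R3 (parallel, all between nodes 0 and 1) = 1/(1/150 + 1/200 + 1/20) = 16.22 Ω
R_eq = 16.22 Ω

Final answer: 16.22 Ω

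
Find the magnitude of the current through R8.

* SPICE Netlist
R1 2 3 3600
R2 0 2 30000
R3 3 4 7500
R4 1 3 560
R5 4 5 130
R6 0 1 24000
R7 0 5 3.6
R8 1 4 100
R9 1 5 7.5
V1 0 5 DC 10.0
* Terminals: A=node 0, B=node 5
Nodal analysis, taking node 5 as the 0 V reference.
Source V1 fixes V_0 = 10 V.
KCL at each unknown node (sum of currents leaving = 0; resistances in Ω):
  Node 1: (V_1 - V_3)/560 + (V_1 - 10)/24000 + (V_1 - V_4)/100 + (V_1 - 0)/7.5 = 0
  Node 2: (V_2 - V_3)/3600 + (V_2 - 10)/30000 = 0
  Node 3: (V_3 - V_2)/3600 + (V_3 - V_4)/7500 + (V_3 - V_1)/560 = 0
  Node 4: (V_4 - V_3)/7500 + (V_4 - 0)/130 + (V_4 - V_1)/100 = 0
Collecting terms (coefficients in siemens):
  0.1452·V_1 - 0.001786·V_3 - 0.01·V_4 = 0.0004167
  0.0003111·V_2 - 0.0002778·V_3 = 0.0003333
  0.002197·V_3 - 0.001786·V_1 - 0.0002778·V_2 - 0.0001333·V_4 = 0
  0.01783·V_4 - 0.01·V_1 - 0.0001333·V_3 = 0
Solving these 4 simultaneous equations (Gaussian elimination) gives:
  V_1 = 0.005088 V, V_2 = 1.212 V, V_3 = 0.1577 V, V_4 = 0.004033 V
I_R8 = (V_1 - V_4)/R8 = (0.005088 - 0.004033)/100 = 0.00001054 A
|I_R8| = 0.00001054 A

Final answer: |I_R8| = 1.054e-05 A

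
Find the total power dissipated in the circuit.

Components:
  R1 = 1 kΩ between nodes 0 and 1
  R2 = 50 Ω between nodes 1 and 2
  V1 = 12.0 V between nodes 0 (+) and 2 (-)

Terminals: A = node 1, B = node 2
Nodal analysis, taking node 2 as the 0 V reference.
Source V1 fixes V_0 = 12 V.
KCL at each unknown node (sum of currents leaving = 0; resistances in Ω):
  Node 1: (V_1 - 12)/1000 + (V_1 - 0)/50 = 0
Collecting terms: 0.021 × V_1 = 0.012  =>  V_1 = 0.5714 V
Power in each resistor, P = (ΔV)²/R:
  P_R1 = (12 - 0.5714)²/1000 = 0.1306 W
  P_R2 = (0.5714 - 0)²/50 = 0.006531 W
P_total = P_R1 + P_R2 = 0.1371 W

Final answer: 0.1371 W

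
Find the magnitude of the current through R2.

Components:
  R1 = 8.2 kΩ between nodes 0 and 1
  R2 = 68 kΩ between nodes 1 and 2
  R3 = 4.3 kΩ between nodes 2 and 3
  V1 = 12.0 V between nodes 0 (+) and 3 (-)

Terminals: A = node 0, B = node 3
Nodal analysis, taking node 3 as the 0 V reference.
Source V1 fixes V_0 = 12 V.
KCL at each unknown node (sum of currents leaving = 0; resistances in Ω):
  Node 1: (V_1 - 12)/8200 + (V_1 - V_2)/68000 = 0
  Node 2: (V_2 - V_1)/68000 + (V_2 - 0)/4300 = 0
Collecting terms (coefficients in siemens):
  0.0001367·V_1 - 0.00001471·V_2 = 0.001463
  0.0002473·V_2 - 0.00001471·V_1 = 0
Determinant D = (0.0001367)(0.0002473) - (-0.00001471)(-0.00001471) = 0.00000003357
V_1 = [(0.001463)(0.0002473) - (-0.00001471)(0)]/D = 10.78 V
V_2 = [(0.0001367)(0) - (0.001463)(-0.00001471)]/D = 0.641 V
I_R2 = (V_1 - V_2)/R2 = (10.78 - 0.641)/68000 = 0.0001491 A
|I_R2| = 0.0001491 A

Final answer: |I_R2| = 0.0001491 A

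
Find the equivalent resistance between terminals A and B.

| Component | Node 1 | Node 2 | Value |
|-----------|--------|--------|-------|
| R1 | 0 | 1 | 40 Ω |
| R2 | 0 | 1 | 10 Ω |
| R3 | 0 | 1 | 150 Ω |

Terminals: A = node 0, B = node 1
Reduce the network between node 0 (A) and node 1 (B) by series/parallel combination:
  Rp1 = R1 ‖ R2 ‖ R3 (parallel, all between nodes 0 and 1) = 1/(1/40 + 1/10 + 1/150) = 7.595 Ω
R_eq = 7.595 Ω

Final answer: 7.595 Ω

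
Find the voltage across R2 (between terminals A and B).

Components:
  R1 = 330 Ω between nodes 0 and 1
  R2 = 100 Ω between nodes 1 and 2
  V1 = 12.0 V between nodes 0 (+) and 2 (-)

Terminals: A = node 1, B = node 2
R1 and R2 are in series across V1 (node 0 → node 1 → node 2), and the output A–B is taken across R2, so this is a voltage divider.
Series current: I = V1/(R1 + R2) = 12/(330 + 100) = 12/430 = 0.02791 A
V_R2 = I × R2 = V1 × R2/(R1 + R2) = 12 × 100/430 = 2.791 V

Final answer: 2.791 V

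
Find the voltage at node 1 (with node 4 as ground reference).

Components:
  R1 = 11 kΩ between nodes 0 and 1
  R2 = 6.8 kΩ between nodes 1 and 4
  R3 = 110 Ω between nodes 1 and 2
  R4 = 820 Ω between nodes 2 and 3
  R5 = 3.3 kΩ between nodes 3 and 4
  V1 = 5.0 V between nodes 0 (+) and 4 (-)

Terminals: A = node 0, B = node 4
Nodal analysis, taking node 4 as the 0 V reference.
Source V1 fixes V_0 = 5 V.
KCL at each unknown node (sum of currents leaving = 0; resistances in Ω):
  Node 1: (V_1 - 5)/11000 + (V_1 - 0)/6800 + (V_1 - V_2)/110 = 0
  Node 2: (V_2 - V_1)/110 + (V_2 - V_3)/820 = 0
  Node 3: (V_3 - V_2)/820 + (V_3 - 0)/3300 = 0
Collecting terms (coefficients in siemens):
  0.009329·V_1 - 0.009091·V_2 = 0.0004545
  0.01031·V_2 - 0.009091·V_1 - 0.00122·V_3 = 0
  0.001523·V_3 - 0.00122·V_2 = 0
Solving these 3 simultaneous equations (Gaussian elimination) gives:
  V_1 = 0.9582 V, V_2 = 0.9333 V, V_3 = 0.7475 V
The requested potential is V_1 = 0.9582 V.

Final answer: V_1 = 0.9582 V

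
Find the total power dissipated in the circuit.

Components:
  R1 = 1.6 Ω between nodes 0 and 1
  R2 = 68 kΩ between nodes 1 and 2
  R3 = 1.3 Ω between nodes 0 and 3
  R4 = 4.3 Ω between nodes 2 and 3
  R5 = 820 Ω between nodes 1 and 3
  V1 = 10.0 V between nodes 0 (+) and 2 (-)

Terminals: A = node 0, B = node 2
Nodal analysis, taking node 2 as the 0 V reference.
Source V1 fixes V_0 = 10 V.
KCL at each unknown node (sum of currents leaving = 0; resistances in Ω):
  Node 1: (V_1 - 10)/1.6 + (V_1 - 0)/68000 + (V_1 - V_3)/820 = 0
  Node 3: (V_3 - 10)/1.3 + (V_3 - 0)/4.3 + (V_3 - V_1)/820 = 0
Collecting terms (coefficients in siemens):
  0.6262·V_1 - 0.00122·V_3 = 6.25
  1.003·V_3 - 0.00122·V_1 = 7.692
Determinant D = (0.6262)(1.003) - (-0.00122)(-0.00122) = 0.6281
V_1 = [(6.25)(1.003) - (-0.00122)(7.692)]/D = 9.995 V
V_3 = [(0.6262)(7.692) - (6.25)(-0.00122)]/D = 7.681 V
Power in each resistor, P = (ΔV)²/R:
  P_R1 = (10 - 9.995)²/1.6 = 0.0000141 W
  P_R2 = (9.995 - 0)²/68000 = 0.001469 W
  P_R3 = (10 - 7.681)²/1.3 = 4.135 W
  P_R4 = (0 - 7.681)²/4.3 = 13.72 W
  P_R5 = (9.995 - 7.681)²/820 = 0.006529 W
P_total = P_R1 + P_R2 + P_R3 + P_R4 + P_R5 = 17.87 W

Final answer: 17.87 W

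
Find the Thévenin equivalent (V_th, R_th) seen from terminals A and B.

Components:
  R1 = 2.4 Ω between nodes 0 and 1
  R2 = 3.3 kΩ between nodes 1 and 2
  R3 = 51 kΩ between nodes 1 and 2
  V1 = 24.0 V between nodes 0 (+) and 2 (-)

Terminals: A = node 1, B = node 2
Step 1 — V_th is the open-circuit voltage V_A - V_B (nothing connected across the terminals).
Nodal analysis, taking node 2 as the 0 V reference.
Source V1 fixes V_0 = 24 V.
KCL at each unknown node (sum of currents leaving = 0; resistances in Ω):
  Node 1: (V_1 - 24)/2.4 + (V_1 - 0)/3300 + (V_1 - 0)/51000 = 0
Collecting terms: 0.417 × V_1 = 10  =>  V_1 = 23.98 V
V_th = V_1 - V_2 = 23.98 - 0 = 23.98 V
Step 2 — R_th: zero the source — replace V1 by a short circuit (node 2 merges into node 0) — and find the resistance seen between A (node 1) and B (node 0).
Reduce the network between node 1 (A) and node 0 (B) by series/parallel combination:
  Rp1 = R1 ‖ R2 ‖ R3 (parallel, all between nodes 0 and 1) = 1/(1/2.4 + 1/3300 + 1/51000) = 2.398 Ω
R_th = 2.398 Ω

Final answer: V_th = 23.98 V, R_th = 2.398 Ω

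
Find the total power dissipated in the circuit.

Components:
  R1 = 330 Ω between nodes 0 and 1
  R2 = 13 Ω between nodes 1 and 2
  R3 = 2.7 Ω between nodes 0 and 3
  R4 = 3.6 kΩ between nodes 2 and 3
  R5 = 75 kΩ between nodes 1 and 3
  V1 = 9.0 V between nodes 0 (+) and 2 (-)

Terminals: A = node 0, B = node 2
Nodal analysis, taking node 2 as the 0 V reference.
Source V1 fixes V_0 = 9 V.
KCL at each unknown node (sum of currents leaving = 0; resistances in Ω):
  Node 1: (V_1 - 9)/330 + (V_1 - 0)/13 + (V_1 - V_3)/75000 = 0
  Node 3: (V_3 - 9)/2.7 + (V_3 - 0)/3600 + (V_3 - V_1)/75000 = 0
Collecting terms (coefficients in siemens):
  0.07997·V_1 - 0.00001333·V_3 = 0.02727
  0.3707·V_3 - 0.00001333·V_1 = 3.333
Determinant D = (0.07997)(0.3707) - (-0.00001333)(-0.00001333) = 0.02964
V_1 = [(0.02727)(0.3707) - (-0.00001333)(3.333)]/D = 0.3426 V
V_3 = [(0.07997)(3.333) - (0.02727)(-0.00001333)]/D = 8.993 V
Power in each resistor, P = (ΔV)²/R:
  P_R1 = (9 - 0.3426)²/330 = 0.2271 W
  P_R2 = (0.3426 - 0)²/13 = 0.009026 W
  P_R3 = (9 - 8.993)²/2.7 = 0.00001844 W
  P_R4 = (0 - 8.993)²/3600 = 0.02246 W
  P_R5 = (0.3426 - 8.993)²/75000 = 0.0009977 W
P_total = P_R1 + P_R2 + P_R3 + P_R4 + P_R5 = 0.2596 W

Final answer: 0.2596 W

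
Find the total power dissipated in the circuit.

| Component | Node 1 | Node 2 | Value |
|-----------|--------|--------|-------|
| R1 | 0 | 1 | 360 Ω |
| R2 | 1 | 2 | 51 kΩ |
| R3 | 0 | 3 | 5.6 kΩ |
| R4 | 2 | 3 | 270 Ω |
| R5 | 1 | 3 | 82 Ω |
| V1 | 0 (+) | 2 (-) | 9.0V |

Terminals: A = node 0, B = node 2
Nodal analysis, taking node 2 as the 0 V reference.
Source V1 fixes V_0 = 9 V.
KCL at each unknown node (sum of currents leaving = 0; resistances in Ω):
  Node 1: (V_1 - 9)/360 + (V_1 - 0)/51000 + (V_1 - V_3)/82 = 0
  Node 3: (V_3 - 9)/5600 + (V_3 - 0)/270 + (V_3 - V_1)/82 = 0
Collecting terms (coefficients in siemens):
  0.01499·V_1 - 0.0122·V_3 = 0.025
  0.01608·V_3 - 0.0122·V_1 = 0.001607
Determinant D = (0.01499)(0.01608) - (-0.0122)(-0.0122) = 0.00009232
V_1 = [(0.025)(0.01608) - (-0.0122)(0.001607)]/D = 4.566 V
V_3 = [(0.01499)(0.001607) - (0.025)(-0.0122)]/D = 3.563 V
Power in each resistor, P = (ΔV)²/R:
  P_R1 = (9 - 4.566)²/360 = 0.05461 W
  P_R2 = (4.566 - 0)²/51000 = 0.0004088 W
  P_R3 = (9 - 3.563)²/5600 = 0.005278 W
  P_R4 = (0 - 3.563)²/270 = 0.04703 W
  P_R5 = (4.566 - 3.563)²/82 = 0.01226 W
P_total = P_R1 + P_R2 + P_R3 + P_R4 + P_R5 = 0.1196 W

Final answer: 0.1196 W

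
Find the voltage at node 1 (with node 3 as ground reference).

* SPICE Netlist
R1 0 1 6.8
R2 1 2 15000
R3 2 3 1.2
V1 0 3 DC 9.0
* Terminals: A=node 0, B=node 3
Nodal analysis, taking node 3 as the 0 V reference.
Source V1 fixes V_0 = 9 V.
KCL at each unknown node (sum of currents leaving = 0; resistances in Ω):
  Node 1: (V_1 - 9)/6.8 + (V_1 - V_2)/15000 = 0
  Node 2: (V_2 - V_1)/15000 + (V_2 - 0)/1.2 = 0
Collecting terms (coefficients in siemens):
  0.1471·V_1 - 0.00006667·V_2 = 1.324
  0.8334·V_2 - 0.00006667·V_1 = 0
Determinant D = (0.1471)(0.8334) - (-0.00006667)(-0.00006667) = 0.1226
V_1 = [(1.324)(0.8334) - (-0.00006667)(0)]/D = 8.996 V
V_2 = [(0.1471)(0) - (1.324)(-0.00006667)]/D = 0.0007196 V
The requested potential is V_1 = 8.996 V.

Final answer: V_1 = 8.996 V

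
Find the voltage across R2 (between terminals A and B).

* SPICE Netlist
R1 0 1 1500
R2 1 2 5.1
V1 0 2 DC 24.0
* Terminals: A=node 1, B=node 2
R1 and R2 are in series across V1 (node 0 → node 1 → node 2), and the output A–B is taken across R2, so this is a voltage divider.
Series current: I = V1/(R1 + R2) = 24/(1500 + 5.1) = 24/1505 = 0.01595 A
V_R2 = I × R2 = V1 × R2/(R1 + R2) = 24 × 5.1/1505 = 0.08132 V

Final answer: 0.08132 V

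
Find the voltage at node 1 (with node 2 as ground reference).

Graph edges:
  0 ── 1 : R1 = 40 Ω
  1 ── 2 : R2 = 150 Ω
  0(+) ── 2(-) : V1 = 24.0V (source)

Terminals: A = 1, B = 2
Nodal analysis, taking node 2 as the 0 V reference.
Source V1 fixes V_0 = 24 V.
KCL at each unknown node (sum of currents leaving = 0; resistances in Ω):
  Node 1: (V_1 - 24)/40 + (V_1 - 0)/150 = 0
Collecting terms: 0.03167 × V_1 = 0.6  =>  V_1 = 18.95 V
The requested potential is V_1 = 18.95 V.

Final answer: V_1 = 18.95 V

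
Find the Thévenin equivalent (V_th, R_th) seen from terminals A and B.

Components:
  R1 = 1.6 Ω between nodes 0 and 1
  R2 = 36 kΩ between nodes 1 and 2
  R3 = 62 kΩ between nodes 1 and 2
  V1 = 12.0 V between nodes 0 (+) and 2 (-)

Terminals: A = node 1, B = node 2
Step 1 — V_th is the open-circuit voltage V_A - V_B (nothing connected across the terminals).
Nodal analysis, taking node 2 as the 0 V reference.
Source V1 fixes V_0 = 12 V.
KCL at each unknown node (sum of currents leaving = 0; resistances in Ω):
  Node 1: (V_1 - 12)/1.6 + (V_1 - 0)/36000 + (V_1 - 0)/62000 = 0
Collecting terms: 0.625 × V_1 = 7.5  =>  V_1 = 12 V
V_th = V_1 - V_2 = 12 - 0 = 12 V
Step 2 — R_th: zero the source — replace V1 by a short circuit (node 2 merges into node 0) — and find the resistance seen between A (node 1) and B (node 0).
Reduce the network between node 1 (A) and node 0 (B) by series/parallel combination:
  Rp1 = R1 ‖ R2 ‖ R3 (parallel, all between nodes 0 and 1) = 1/(1/1.6 + 1/36000 + 1/62000) = 1.6 Ω
R_th = 1.6 Ω

Final answer: V_th = 12 V, R_th = 1.6 Ω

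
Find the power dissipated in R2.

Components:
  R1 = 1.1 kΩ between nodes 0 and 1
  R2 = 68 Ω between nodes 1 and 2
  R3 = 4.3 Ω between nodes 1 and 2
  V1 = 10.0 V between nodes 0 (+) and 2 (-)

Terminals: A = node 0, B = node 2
Nodal analysis, taking node 2 as the 0 V reference.
Source V1 fixes V_0 = 10 V.
KCL at each unknown node (sum of currents leaving = 0; resistances in Ω):
  Node 1: (V_1 - 10)/1100 + (V_1 - 0)/68 + (V_1 - 0)/4.3 = 0
Collecting terms: 0.2482 × V_1 = 0.009091  =>  V_1 = 0.03663 V
I_R2 = (V_1 - V_2)/R2 = (0.03663 - 0)/68 = 0.0005387 A
P_R2 = I_R2² × R2 = (0.0005387)² × 68 = 0.00001973 W

Final answer: 1.973e-05 W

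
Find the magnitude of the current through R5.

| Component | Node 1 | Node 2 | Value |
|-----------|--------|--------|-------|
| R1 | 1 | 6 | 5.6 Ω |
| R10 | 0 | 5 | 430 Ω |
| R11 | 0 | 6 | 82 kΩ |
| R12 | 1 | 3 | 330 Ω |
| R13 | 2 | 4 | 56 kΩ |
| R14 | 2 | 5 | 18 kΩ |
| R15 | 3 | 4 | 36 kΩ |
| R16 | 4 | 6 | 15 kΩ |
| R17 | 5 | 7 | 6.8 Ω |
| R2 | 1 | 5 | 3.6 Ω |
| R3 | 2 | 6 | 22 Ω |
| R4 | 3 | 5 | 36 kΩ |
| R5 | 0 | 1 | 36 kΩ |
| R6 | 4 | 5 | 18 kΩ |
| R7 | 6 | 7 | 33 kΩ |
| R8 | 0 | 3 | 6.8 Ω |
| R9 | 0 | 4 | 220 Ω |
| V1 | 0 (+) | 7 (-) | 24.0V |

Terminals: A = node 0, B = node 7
Nodal analysis, taking node 7 as the 0 V reference.
Source V1 fixes V_0 = 24 V.
KCL at each unknown node (sum of currents leaving = 0; resistances in Ω):
  Node 1: (V_1 - V_6)/5.6 + (V_1 - V_5)/3.6 + (V_1 - 24)/36000 + (V_1 - V_3)/330 = 0
  Node 2: (V_2 - V_6)/22 + (V_2 - V_4)/56000 + (V_2 - V_5)/18000 = 0
  Node 3: (V_3 - V_5)/36000 + (V_3 - 24)/6.8 + (V_3 - V_1)/330 + (V_3 - V_4)/36000 = 0
  Node 4: (V_4 - V_5)/18000 + (V_4 - 24)/220 + (V_4 - V_2)/56000 + (V_4 - V_3)/36000 + (V_4 - V_6)/15000 = 0
  Node 5: (V_5 - V_1)/3.6 + (V_5 - V_3)/36000 + (V_5 - V_4)/18000 + (V_5 - 24)/430 + (V_5 - V_2)/18000 + (V_5 - 0)/6.8 = 0
  Node 6: (V_6 - V_1)/5.6 + (V_6 - V_2)/22 + (V_6 - 0)/33000 + (V_6 - 24)/82000 + (V_6 - V_4)/15000 = 0
Collecting terms (coefficients in siemens):
  0.4594·V_1 - 0.00303·V_3 - 0.2778·V_5 - 0.1786·V_6 = 0.0006667
  0.04553·V_2 - 0.00001786·V_4 - 0.00005556·V_5 - 0.04545·V_6 = 0
  0.1501·V_3 - 0.00303·V_1 - 0.00002778·V_4 - 0.00002778·V_5 = 3.529
  0.004713·V_4 - 0.00001786·V_2 - 0.00002778·V_3 - 0.00005556·V_5 - 0.00006667·V_6 = 0.1091
  0.4273·V_5 - 0.2778·V_1 - 0.00005556·V_2 - 0.00002778·V_3 - 0.00005556·V_4 = 0.05581
  0.2241·V_6 - 0.1786·V_1 - 0.04545·V_2 - 0.00006667·V_4 = 0.0002927
Solving these 6 simultaneous equations (Gaussian elimination) gives:
  V_1 = 1.114 V, V_2 = 1.134 V, V_3 = 23.53 V, V_4 = 23.31 V
  V_5 = 0.8594 V, V_6 = 1.126 V
I_R5 = (V_0 - V_1)/R5 = (24 - 1.114)/36000 = 0.0006357 A
|I_R5| = 0.0006357 A

Final answer: |I_R5| = 0.0006357 A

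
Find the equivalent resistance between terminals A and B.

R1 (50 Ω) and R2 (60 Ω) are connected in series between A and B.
Reduce the network between node 0 (A) and node 2 (B) by series/parallel combination:
  Rs1 = R1 + R2 (series, joined only at node 1) = 50 + 60 = 110 Ω
R_eq = 110 Ω

Final answer: 110 Ω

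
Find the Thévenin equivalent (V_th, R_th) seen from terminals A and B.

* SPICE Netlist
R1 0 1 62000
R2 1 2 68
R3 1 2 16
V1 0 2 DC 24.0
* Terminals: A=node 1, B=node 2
Step 1 — V_th is the open-circuit voltage V_A - V_B (nothing connected across the terminals).
Nodal analysis, taking node 2 as the 0 V reference.
Source V1 fixes V_0 = 24 V.
KCL at each unknown node (sum of currents leaving = 0; resistances in Ω):
  Node 1: (V_1 - 24)/62000 + (V_1 - 0)/68 + (V_1 - 0)/16 = 0
Collecting terms: 0.07722 × V_1 = 0.0003871  =>  V_1 = 0.005013 V
V_th = V_1 - V_2 = 0.005013 - 0 = 0.005013 V
Step 2 — R_th: zero the source — replace V1 by a short circuit (node 2 merges into node 0) — and find the resistance seen between A (node 1) and B (node 0).
Reduce the network between node 1 (A) and node 0 (B) by series/parallel combination:
  Rp1 = R1 ‖ R2 ‖ R3 (parallel, all between nodes 0 and 1) = 1/(1/62000 + 1/68 + 1/16) = 12.95 Ω
R_th = 12.95 Ω

Final answer: V_th = 0.005013 V, R_th = 12.95 Ω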